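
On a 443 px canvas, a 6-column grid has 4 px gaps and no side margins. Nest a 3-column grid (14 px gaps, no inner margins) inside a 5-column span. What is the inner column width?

113.5 px

6c + 5·4 = 443 → 6c = 423 → c = 70.5 px.
5 columns plus 4 gaps: 352.5 + 16 = 368.5 px.
3 columns + 2 gaps: 3d + 2·14 = 368.5.
3d = 368.5 − 28 = 340.5, so d = 113.5 px.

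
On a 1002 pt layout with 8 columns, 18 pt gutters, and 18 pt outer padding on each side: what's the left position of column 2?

Inside the margins: 1002 − 36 = 966 pt.
8c + 7·18 = 966 → 8c = 840 → c = 105 pt.
Column 2 starts at margin + 1·(column + gutter) = 18 + 1·123 = 141 pt.

141 pt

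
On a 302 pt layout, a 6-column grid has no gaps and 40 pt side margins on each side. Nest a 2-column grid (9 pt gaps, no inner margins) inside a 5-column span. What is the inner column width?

Subtract both margins: 302 − 2·40 = 222 pt.
With no gaps, each column is 222/6 = 37 pt.
With no gaps, 5 columns span 5·37 = 185 pt.
2d + 1·9 = 185 → 2d = 176 → d = 88 pt.

88 pt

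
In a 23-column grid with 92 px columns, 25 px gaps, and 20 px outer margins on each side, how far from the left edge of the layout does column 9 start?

Each column+gutter stride is 117 px; 8 of them past the 20 px margin is 20 + 936 = 956 px.

956 px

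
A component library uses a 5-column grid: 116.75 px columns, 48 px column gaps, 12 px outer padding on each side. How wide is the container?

799.75 px

Total width: 2·12 + 5·116.75 + 4·48 = 799.75 px.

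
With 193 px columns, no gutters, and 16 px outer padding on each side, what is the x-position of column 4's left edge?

Before column 4: the margin + 3 columns + 3 gutters.
Offset = 16 + 3·(193 + 0) = 16 + 579 = 595 px.

595 px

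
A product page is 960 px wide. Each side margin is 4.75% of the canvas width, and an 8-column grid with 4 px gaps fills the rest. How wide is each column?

105.1 px

Each margin = 4.75% of 960 = 45.6 px; content = 960 − 2·45.6 = 868.8 px.
8c + 7·4 = 868.8 → 8c = 840.8 → c = 105.1 px.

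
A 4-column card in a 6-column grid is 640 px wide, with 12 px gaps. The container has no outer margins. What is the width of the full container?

Subtracting 3 gaps of 12 leaves 604 for 4 columns, so c = 151 px.
Total width: 6·151 + 5·12 = 966 px.

966 px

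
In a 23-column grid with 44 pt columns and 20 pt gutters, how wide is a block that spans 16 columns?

1004 pt

16-column span = 16·44 + 15·20 = 1004 pt.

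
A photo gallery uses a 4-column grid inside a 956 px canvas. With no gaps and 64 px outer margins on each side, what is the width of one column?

Take off 128 px of margins, leaving 828 px.
With no gaps, each column is 828/4 = 207 px.

207 px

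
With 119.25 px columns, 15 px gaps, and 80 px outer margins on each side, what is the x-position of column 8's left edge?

1019.75 px

Before column 8: the margin + 7 columns + 7 gaps.
Offset = 80 + 7·(119.25 + 15) = 80 + 939.75 = 1019.75 px.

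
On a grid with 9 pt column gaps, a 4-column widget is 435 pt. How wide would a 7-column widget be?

768 pt

Subtracting 3 column gaps of 9 leaves 408 for 4 columns, so c = 102 pt.
7-column span = 7·102 + 6·9 = 768 pt.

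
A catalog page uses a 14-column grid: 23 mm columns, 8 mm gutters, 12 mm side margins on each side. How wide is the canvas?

Adding margins, columns and gutters: 24 + 322 + 104 = 450 mm.

450 mm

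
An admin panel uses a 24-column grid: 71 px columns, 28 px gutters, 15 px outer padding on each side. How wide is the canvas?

Canvas = 2·15 + 24·71 + 23·28 = 30 + 1704 + 644 = 2378 px.

2378 px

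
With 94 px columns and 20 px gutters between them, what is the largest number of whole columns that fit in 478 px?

Each extra column adds 94 + 20 = 114 px.
(478 + 20) / 114 = 4.37, so 4 columns fit.

4 columns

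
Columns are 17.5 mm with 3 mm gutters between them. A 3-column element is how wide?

Span of 3: 3·17.5 + 2·3 = 52.5 + 6 = 58.5 mm.

58.5 mm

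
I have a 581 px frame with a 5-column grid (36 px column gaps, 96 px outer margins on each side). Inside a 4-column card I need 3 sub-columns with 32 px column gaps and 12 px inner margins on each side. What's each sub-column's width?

Take off 192 px of margins, leaving 389 px.
5 columns + 4 column gaps: 5c + 4·36 = 389.
5c = 389 − 144 = 245, so c = 49 px.
4 columns plus 3 column gaps: 196 + 108 = 304 px.
Inner content = 304 − 2·12 = 280 px.
Subtracting 2 column gaps of 32 leaves 216 for 3 columns, so d = 72 px.

72 px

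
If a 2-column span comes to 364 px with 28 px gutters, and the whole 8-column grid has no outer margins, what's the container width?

2 columns + 1 gutter: 2c + 1·28 = 364.
2c = 364 − 28 = 336, so c = 168 px.
Summing: 1344 + 196 = 1540 px.

1540 px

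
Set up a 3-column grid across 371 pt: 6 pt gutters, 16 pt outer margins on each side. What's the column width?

Subtract both margins: 371 − 2·16 = 339 pt.
3c + 2·6 = 339 → 3c = 327 → c = 109 pt.

109 pt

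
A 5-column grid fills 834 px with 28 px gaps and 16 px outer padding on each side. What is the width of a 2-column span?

Content width = 834 − 2·16 = 802 px.
5c + 4·28 = 802 → 5c = 690 → c = 138 px.
2 columns plus 1 gap: 276 + 28 = 304 px.

304 px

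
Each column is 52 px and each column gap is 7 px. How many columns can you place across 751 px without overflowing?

12 columns

Each extra column adds 52 + 7 = 59 px.
(751 + 7) / 59 = 12.85, so 12 columns fit.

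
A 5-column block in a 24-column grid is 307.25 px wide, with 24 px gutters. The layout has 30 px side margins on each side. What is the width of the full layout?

Subtracting 4 gutters of 24 leaves 211.25 for 5 columns, so c = 42.25 px.
Adding margins, columns and gutters: 60 + 1014 + 552 = 1626 px.

1626 px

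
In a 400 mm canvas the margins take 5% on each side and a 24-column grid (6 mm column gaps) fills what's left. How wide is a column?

Margins: 5% × 400 = 20 mm each, so content = 400 − 40 = 360 mm.
24c + 23·6 = 360 → 24c = 222 → c = 9.25 mm.

9.25 mm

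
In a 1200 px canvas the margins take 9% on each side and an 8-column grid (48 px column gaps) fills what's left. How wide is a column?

Each margin = 9% of 1200 = 108 px; content = 1200 − 2·108 = 984 px.
984 − 7·48 = 648; ÷8 gives c = 81 px.

81 px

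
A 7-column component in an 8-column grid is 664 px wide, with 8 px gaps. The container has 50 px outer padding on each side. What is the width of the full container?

860 px

664 − 6·8 = 616; ÷7 gives c = 88 px.
Total width: 2·50 + 8·88 + 7·8 = 860 px.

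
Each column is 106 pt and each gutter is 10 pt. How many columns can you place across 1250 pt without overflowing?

10 columns

k columns need k·106 + (k−1)·10 = k·116 − 10.
k·116 − 10 ≤ 1250 → k ≤ 1260 / 116 ≈ 10.86, so k = 10.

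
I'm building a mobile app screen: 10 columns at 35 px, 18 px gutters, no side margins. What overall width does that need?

512 px

Total width: 10·35 + 9·18 = 512 px.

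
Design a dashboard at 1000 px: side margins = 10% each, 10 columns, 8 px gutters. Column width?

Each margin = 10% of 1000 = 100 px; content = 1000 − 2·100 = 800 px.
Subtracting 9 gutters of 8 leaves 728 for 10 columns, so c = 72.8 px.

72.8 px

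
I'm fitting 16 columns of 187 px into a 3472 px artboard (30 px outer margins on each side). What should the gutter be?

28 px

Content width = 3472 − 2·30 = 3412 px.
16·187 + 15g = 3412 → 15g = 420 → g = 28 px.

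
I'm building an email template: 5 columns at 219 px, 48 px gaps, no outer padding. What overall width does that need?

1287 px

Artboard = 5·219 + 4·48 = 1095 + 192 = 1287 px.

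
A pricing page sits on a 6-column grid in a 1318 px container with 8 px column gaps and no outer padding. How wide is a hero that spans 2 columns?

434 px

6 columns + 5 column gaps: 6c + 5·8 = 1318.
6c = 1318 − 40 = 1278, so c = 213 px.
2-column span = 2·213 + 1·8 = 434 px.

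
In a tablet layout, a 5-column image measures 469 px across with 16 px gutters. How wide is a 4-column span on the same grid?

5c + 4·16 = 469 → 5c = 405 → c = 81 px.
Span of 4: 4·81 + 3·16 = 324 + 48 = 372 px.

372 px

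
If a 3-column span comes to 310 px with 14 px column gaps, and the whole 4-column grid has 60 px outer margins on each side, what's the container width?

3 columns + 2 column gaps: 3c + 2·14 = 310.
3c = 310 − 28 = 282, so c = 94 px.
Adding margins, columns and gutters: 120 + 376 + 42 = 538 px.

538 px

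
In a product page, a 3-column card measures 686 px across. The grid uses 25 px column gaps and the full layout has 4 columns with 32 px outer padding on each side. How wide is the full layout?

3 columns + 2 column gaps: 3c + 2·25 = 686.
3c = 686 − 50 = 636, so c = 212 px.
Adding margins, columns and gutters: 64 + 848 + 75 = 987 px.

987 px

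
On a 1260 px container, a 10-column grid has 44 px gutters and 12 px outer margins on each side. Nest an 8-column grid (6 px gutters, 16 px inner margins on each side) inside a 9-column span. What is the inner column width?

Outer content = 1260 − 2·12 = 1236 px.
10 columns + 9 gutters: 10c + 9·44 = 1236.
10c = 1236 − 396 = 840, so c = 84 px.
9 columns plus 8 gutters: 756 + 352 = 1108 px.
Inner content = 1108 − 2·16 = 1076 px.
8d + 7·6 = 1076 → 8d = 1034 → d = 129.25 px.

129.25 px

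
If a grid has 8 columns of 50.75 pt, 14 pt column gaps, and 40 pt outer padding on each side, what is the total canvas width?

Adding margins, columns and gutters: 80 + 406 + 98 = 584 pt.

584 pt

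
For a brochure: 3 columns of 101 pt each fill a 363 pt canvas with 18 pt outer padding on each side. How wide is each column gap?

Content width = 363 − 2·18 = 327 pt.
3 columns take 3·101 = 303 pt; remaining 24 splits into 2 column gaps.
g = 24 / 2 = 12 pt.

12 pt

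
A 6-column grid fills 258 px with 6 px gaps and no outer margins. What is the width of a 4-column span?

6 columns + 5 gaps: 6c + 5·6 = 258.
6c = 258 − 30 = 228, so c = 38 px.
4 columns plus 3 gaps: 152 + 18 = 170 px.

170 px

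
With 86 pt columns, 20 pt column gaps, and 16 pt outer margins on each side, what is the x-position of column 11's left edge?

Column 11 starts at margin + 10·(column + gutter) = 16 + 10·106 = 1076 pt.

1076 pt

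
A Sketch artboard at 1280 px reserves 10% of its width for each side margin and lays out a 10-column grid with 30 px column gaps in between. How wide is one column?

Each margin = 10% of 1280 = 128 px; content = 1280 − 2·128 = 1024 px.
Subtracting 9 column gaps of 30 leaves 754 for 10 columns, so c = 75.4 px.

75.4 px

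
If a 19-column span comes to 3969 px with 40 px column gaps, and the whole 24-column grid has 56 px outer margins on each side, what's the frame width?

5136 px

3969 − 18·40 = 3249; ÷19 gives c = 171 px.
Adding margins, columns and gutters: 112 + 4104 + 920 = 5136 px.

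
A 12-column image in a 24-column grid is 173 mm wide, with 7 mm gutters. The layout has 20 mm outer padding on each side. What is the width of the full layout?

12 columns + 11 gutters: 12c + 11·7 = 173.
12c = 173 − 77 = 96, so c = 8 mm.
Layout = 2·20 + 24·8 + 23·7 = 40 + 192 + 161 = 393 mm.

393 mm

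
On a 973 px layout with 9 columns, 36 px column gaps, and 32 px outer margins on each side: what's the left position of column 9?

Inside the margins: 973 − 64 = 909 px.
909 − 8·36 = 621; ÷9 gives c = 69 px.
Column 9 starts at margin + 8·(column + gutter) = 32 + 8·105 = 872 px.

872 px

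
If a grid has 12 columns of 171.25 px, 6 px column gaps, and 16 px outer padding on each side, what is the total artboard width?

Adding margins, columns and gutters: 32 + 2055 + 66 = 2153 px.

2153 px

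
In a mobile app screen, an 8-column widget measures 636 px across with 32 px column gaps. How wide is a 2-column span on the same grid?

135 px

Subtracting 7 column gaps of 32 leaves 412 for 8 columns, so c = 51.5 px.
Span of 2: 2·51.5 + 1·32 = 103 + 32 = 135 px.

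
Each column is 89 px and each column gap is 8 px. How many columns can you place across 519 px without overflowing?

5 columns

k columns need k·89 + (k−1)·8 = k·97 − 8.
k·97 − 8 ≤ 519 → k ≤ 527 / 97 ≈ 5.43, so k = 5.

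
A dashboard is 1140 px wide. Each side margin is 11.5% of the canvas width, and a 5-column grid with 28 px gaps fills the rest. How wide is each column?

Margins: 11.5% × 1140 = 131.1 px each, so content = 1140 − 262.2 = 877.8 px.
877.8 − 4·28 = 765.8; ÷5 gives c = 153.16 px.

153.16 px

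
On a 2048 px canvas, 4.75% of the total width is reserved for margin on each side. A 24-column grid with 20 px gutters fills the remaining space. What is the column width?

58.06 px

Margins: 4.75% × 2048 = 97.28 px each, so content = 2048 − 194.56 = 1853.44 px.
24c + 23·20 = 1853.44 → 24c = 1393.44 → c = 58.06 px.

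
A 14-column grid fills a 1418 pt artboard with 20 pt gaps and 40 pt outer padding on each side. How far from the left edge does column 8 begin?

719 pt

Inside the margins: 1418 − 80 = 1338 pt.
1338 − 13·20 = 1078; ÷14 gives c = 77 pt.
Column 8 starts at margin + 7·(column + gutter) = 40 + 7·97 = 719 pt.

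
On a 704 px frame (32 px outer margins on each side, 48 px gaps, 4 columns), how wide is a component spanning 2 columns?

Take off 64 px of margins, leaving 640 px.
640 − 3·48 = 496; ÷4 gives c = 124 px.
2 columns plus 1 gap: 248 + 48 = 296 px.

296 px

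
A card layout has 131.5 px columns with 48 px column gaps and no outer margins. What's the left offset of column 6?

897.5 px

Before column 6: 5 columns + 5 column gaps.
Offset = 5·(131.5 + 48) = 5·179.5 = 897.5 px.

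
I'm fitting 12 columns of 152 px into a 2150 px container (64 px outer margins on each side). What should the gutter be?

18 px

Subtract both margins: 2150 − 2·64 = 2022 px.
12·152 + 11g = 2022 → 11g = 198 → g = 18 px.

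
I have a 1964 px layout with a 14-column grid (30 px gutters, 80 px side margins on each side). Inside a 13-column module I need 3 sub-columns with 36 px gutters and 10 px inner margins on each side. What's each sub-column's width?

527 px

Take off 160 px of margins, leaving 1804 px.
14c + 13·30 = 1804 → 14c = 1414 → c = 101 px.
13 columns plus 12 gutters: 1313 + 360 = 1673 px.
Inner content = 1673 − 2·10 = 1653 px.
3 columns + 2 gutters: 3d + 2·36 = 1653.
3d = 1653 − 72 = 1581, so d = 527 px.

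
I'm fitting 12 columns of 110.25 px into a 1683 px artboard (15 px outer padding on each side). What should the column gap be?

Subtract both margins: 1683 − 2·15 = 1653 px.
Columns use 1323 px, leaving 330 px across 11 column gaps = 30 px each.

30 px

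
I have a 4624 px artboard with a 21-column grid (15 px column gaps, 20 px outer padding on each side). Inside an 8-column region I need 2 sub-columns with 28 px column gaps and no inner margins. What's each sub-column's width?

Subtract both margins: 4624 − 2·20 = 4584 px.
21 columns + 20 column gaps: 21c + 20·15 = 4584.
21c = 4584 − 300 = 4284, so c = 204 px.
8 columns plus 7 column gaps: 1632 + 105 = 1737 px.
2 columns + 1 column gap: 2d + 1·28 = 1737.
2d = 1737 − 28 = 1709, so d = 854.5 px.

854.5 px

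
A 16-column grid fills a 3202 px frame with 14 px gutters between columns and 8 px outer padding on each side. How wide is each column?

Inside the margins: 3202 − 16 = 3186 px.
16 columns + 15 gutters: 16c + 15·14 = 3186.
16c = 3186 − 210 = 2976, so c = 186 px.

186 px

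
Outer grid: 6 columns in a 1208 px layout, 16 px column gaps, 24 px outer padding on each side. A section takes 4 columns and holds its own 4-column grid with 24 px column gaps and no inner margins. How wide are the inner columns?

Inside the margins: 1208 − 48 = 1160 px.
6 columns + 5 column gaps: 6c + 5·16 = 1160.
6c = 1160 − 80 = 1080, so c = 180 px.
4-column span = 4·180 + 3·16 = 768 px.
4d + 3·24 = 768 → 4d = 696 → d = 174 px.

174 px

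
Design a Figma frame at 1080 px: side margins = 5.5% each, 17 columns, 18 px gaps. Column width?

1080 × (1 − 2·5.5%) = 1080 × 89% = 961.2 px for the columns.
17 columns + 16 gaps: 17c + 16·18 = 961.2.
17c = 961.2 − 288 = 673.2, so c = 39.6 px.

39.6 px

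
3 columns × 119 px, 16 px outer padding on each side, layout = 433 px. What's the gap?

22 px

Take off 32 px of margins, leaving 401 px.
3·119 + 2g = 401 → 2g = 44 → g = 22 px.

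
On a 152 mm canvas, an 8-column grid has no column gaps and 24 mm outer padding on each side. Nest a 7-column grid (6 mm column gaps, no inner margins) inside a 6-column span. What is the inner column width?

6 mm

Inside the margins: 152 − 48 = 104 mm.
With no column gaps, each column is 104/8 = 13 mm.
With no column gaps, 6 columns span 6·13 = 78 mm.
78 − 6·6 = 42; ÷7 gives d = 6 mm.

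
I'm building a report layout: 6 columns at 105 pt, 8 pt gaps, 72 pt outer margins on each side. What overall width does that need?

814 pt

Adding margins, columns and gutters: 144 + 630 + 40 = 814 pt.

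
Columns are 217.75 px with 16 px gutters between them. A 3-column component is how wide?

3-column span = 3·217.75 + 2·16 = 685.25 px.

685.25 px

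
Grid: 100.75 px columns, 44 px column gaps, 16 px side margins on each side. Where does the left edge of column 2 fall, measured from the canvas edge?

Each column+gutter stride is 144.75 px; 1 of them past the 16 px margin is 16 + 144.75 = 160.75 px.

160.75 px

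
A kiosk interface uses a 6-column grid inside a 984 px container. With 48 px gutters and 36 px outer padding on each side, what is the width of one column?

Content width = 984 − 2·36 = 912 px.
6c + 5·48 = 912 → 6c = 672 → c = 112 px.

112 px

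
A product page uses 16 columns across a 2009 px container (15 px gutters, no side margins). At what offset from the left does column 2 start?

16c + 15·15 = 2009 → 16c = 1784 → c = 111.5 px.
Each column+gutter stride is 126.5 px; with no margin, 1 of them is 126.5 px.

126.5 px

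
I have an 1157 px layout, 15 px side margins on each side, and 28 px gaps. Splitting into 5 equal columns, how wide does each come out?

Take off 30 px of margins, leaving 1127 px.
5 columns + 4 gaps: 5c + 4·28 = 1127.
5c = 1127 − 112 = 1015, so c = 203 px.

203 px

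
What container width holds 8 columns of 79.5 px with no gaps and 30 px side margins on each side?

Total width: 2·30 + 8·79.5 = 696 px.

696 px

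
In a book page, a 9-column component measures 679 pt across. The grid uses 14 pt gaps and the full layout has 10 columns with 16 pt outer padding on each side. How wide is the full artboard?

679 − 8·14 = 567; ÷9 gives c = 63 pt.
Artboard = 2·16 + 10·63 + 9·14 = 32 + 630 + 126 = 788 pt.

788 pt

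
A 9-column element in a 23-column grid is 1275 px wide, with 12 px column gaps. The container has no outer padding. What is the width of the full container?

3277 px

1275 − 8·12 = 1179; ÷9 gives c = 131 px.
Container = 23·131 + 22·12 = 3013 + 264 = 3277 px.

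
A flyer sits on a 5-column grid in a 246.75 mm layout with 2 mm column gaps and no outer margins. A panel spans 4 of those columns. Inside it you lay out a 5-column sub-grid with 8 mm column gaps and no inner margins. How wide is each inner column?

Subtracting 4 column gaps of 2 leaves 238.75 for 5 columns, so c = 47.75 mm.
4-column span = 4·47.75 + 3·2 = 197 mm.
197 − 4·8 = 165; ÷5 gives d = 33 mm.

33 mm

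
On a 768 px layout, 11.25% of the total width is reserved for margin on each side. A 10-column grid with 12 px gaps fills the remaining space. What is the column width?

48.72 px

Margins: 11.25% × 768 = 86.4 px each, so content = 768 − 172.8 = 595.2 px.
595.2 − 9·12 = 487.2; ÷10 gives c = 48.72 px.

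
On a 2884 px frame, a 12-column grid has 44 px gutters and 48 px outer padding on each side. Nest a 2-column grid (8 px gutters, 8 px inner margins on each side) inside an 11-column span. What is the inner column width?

1264 px

Outer content = 2884 − 2·48 = 2788 px.
12 columns + 11 gutters: 12c + 11·44 = 2788.
12c = 2788 − 484 = 2304, so c = 192 px.
11-column span = 11·192 + 10·44 = 2552 px.
Inner content = 2552 − 2·8 = 2536 px.
2 columns + 1 gutter: 2d + 1·8 = 2536.
2d = 2536 − 8 = 2528, so d = 1264 px.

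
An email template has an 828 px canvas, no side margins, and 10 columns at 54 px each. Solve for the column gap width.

32 px

10·54 + 9g = 828 → 9g = 288 → g = 32 px.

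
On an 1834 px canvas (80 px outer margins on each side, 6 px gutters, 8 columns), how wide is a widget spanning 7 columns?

1464 px

Subtract both margins: 1834 − 2·80 = 1674 px.
8c + 7·6 = 1674 → 8c = 1632 → c = 204 px.
7 columns plus 6 gutters: 1428 + 36 = 1464 px.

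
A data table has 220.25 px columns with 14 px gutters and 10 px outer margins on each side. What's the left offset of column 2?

244.25 px

Before column 2: the margin + 1 column + 1 gutter.
Offset = 10 + 1·(220.25 + 14) = 10 + 234.25 = 244.25 px.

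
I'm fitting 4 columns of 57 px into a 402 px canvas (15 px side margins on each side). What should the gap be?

Content width = 402 − 2·15 = 372 px.
4·57 + 3g = 372 → 3g = 144 → g = 48 px.

48 px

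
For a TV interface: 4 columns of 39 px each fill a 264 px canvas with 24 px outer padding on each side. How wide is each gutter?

20 px

Take off 48 px of margins, leaving 216 px.
4 columns take 4·39 = 156 px; remaining 60 splits into 3 gutters.
g = 60 / 3 = 20 px.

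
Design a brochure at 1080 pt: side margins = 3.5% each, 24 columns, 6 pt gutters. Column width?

36.1 pt

Margins: 3.5% × 1080 = 37.8 pt each, so content = 1080 − 75.6 = 1004.4 pt.
1004.4 − 23·6 = 866.4; ÷24 gives c = 36.1 pt.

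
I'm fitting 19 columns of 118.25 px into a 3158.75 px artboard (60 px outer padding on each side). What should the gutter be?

44 px

Subtract both margins: 3158.75 − 2·60 = 3038.75 px.
Columns use 2246.75 px, leaving 792 px across 18 gutters = 44 px each.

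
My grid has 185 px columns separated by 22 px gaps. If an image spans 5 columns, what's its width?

Span of 5: 5·185 + 4·22 = 925 + 88 = 1013 px.

1013 px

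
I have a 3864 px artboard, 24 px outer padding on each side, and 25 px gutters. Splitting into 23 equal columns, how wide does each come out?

Take off 48 px of margins, leaving 3816 px.
23 columns + 22 gutters: 23c + 22·25 = 3816.
23c = 3816 − 550 = 3266, so c = 142 px.

142 px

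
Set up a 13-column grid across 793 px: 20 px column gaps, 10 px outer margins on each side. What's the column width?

41 px

Take off 20 px of margins, leaving 773 px.
13c + 12·20 = 773 → 13c = 533 → c = 41 px.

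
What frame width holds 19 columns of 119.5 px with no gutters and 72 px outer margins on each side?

2414.5 px

Summing: 144 + 2270.5 = 2414.5 px.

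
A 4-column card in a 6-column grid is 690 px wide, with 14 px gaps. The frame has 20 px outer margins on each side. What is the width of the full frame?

1082 px

690 − 3·14 = 648; ÷4 gives c = 162 px.
Adding margins, columns and gutters: 40 + 972 + 70 = 1082 px.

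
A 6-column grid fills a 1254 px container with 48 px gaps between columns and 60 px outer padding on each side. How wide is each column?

Inside the margins: 1254 − 120 = 1134 px.
6 columns + 5 gaps: 6c + 5·48 = 1134.
6c = 1134 − 240 = 894, so c = 149 px.

149 px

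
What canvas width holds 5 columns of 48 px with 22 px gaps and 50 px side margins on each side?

428 px

Total width: 2·50 + 5·48 + 4·22 = 428 px.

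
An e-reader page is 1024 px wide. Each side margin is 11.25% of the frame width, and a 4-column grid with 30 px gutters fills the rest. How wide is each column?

Each margin = 11.25% of 1024 = 115.2 px; content = 1024 − 2·115.2 = 793.6 px.
4c + 3·30 = 793.6 → 4c = 703.6 → c = 175.9 px.

175.9 px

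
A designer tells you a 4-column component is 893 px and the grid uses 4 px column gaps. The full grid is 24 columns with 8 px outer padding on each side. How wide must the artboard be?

4c + 3·4 = 893 → 4c = 881 → c = 220.25 px.
Artboard = 2·8 + 24·220.25 + 23·4 = 16 + 5286 + 92 = 5394 px.

5394 px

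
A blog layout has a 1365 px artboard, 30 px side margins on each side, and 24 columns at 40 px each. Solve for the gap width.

Take off 60 px of margins, leaving 1305 px.
Columns use 960 px, leaving 345 px across 23 gaps = 15 px each.

15 px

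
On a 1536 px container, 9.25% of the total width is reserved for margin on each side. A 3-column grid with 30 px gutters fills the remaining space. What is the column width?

397.28 px

1536 × (1 − 2·9.25%) = 1536 × 81.5% = 1251.84 px for the columns.
3c + 2·30 = 1251.84 → 3c = 1191.84 → c = 397.28 px.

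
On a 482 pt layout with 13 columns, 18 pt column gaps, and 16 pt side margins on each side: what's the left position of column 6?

196 pt

Subtract both margins: 482 − 2·16 = 450 pt.
13c + 12·18 = 450 → 13c = 234 → c = 18 pt.
Each column+gutter stride is 36 pt; 5 of them past the 16 pt margin is 16 + 180 = 196 pt.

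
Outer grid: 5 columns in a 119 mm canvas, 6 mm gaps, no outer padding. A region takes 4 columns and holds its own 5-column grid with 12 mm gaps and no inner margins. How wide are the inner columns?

9.2 mm

5 columns + 4 gaps: 5c + 4·6 = 119.
5c = 119 − 24 = 95, so c = 19 mm.
4-column span = 4·19 + 3·6 = 94 mm.
5d + 4·12 = 94 → 5d = 46 → d = 9.2 mm.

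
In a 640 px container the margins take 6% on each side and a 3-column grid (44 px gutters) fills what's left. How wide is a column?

158.4 px

Each margin = 6% of 640 = 38.4 px; content = 640 − 2·38.4 = 563.2 px.
3c + 2·44 = 563.2 → 3c = 475.2 → c = 158.4 px.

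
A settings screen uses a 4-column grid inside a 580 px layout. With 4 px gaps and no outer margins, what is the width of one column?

142 px

4c + 3·4 = 580 → 4c = 568 → c = 142 px.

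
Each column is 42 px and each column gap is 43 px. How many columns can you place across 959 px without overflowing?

11 columns

Each extra column adds 42 + 43 = 85 px.
(959 + 43) / 85 = 11.79, so 11 columns fit.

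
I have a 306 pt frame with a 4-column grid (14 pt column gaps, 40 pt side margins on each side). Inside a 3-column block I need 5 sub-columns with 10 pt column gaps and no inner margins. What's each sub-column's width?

Outer content = 306 − 2·40 = 226 pt.
Subtracting 3 column gaps of 14 leaves 184 for 4 columns, so c = 46 pt.
3 columns plus 2 column gaps: 138 + 28 = 166 pt.
166 − 4·10 = 126; ÷5 gives d = 25.2 pt.

25.2 pt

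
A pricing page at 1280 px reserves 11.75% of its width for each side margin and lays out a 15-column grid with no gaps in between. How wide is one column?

65.28 px

1280 × (1 − 2·11.75%) = 1280 × 76.5% = 979.2 px for the columns.
With no gaps, each column is 979.2/15 = 65.28 px.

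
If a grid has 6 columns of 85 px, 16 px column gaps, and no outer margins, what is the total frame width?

Total width: 6·85 + 5·16 = 590 px.

590 px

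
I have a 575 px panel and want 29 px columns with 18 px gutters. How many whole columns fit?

12 columns

k columns need k·29 + (k−1)·18 = k·47 − 18.
k·47 − 18 ≤ 575 → k ≤ 593 / 47 ≈ 12.62, so k = 12.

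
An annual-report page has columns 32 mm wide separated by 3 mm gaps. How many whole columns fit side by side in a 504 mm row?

14 columns

Each extra column adds 32 + 3 = 35 mm.
(504 + 3) / 35 = 14.49, so 14 columns fit.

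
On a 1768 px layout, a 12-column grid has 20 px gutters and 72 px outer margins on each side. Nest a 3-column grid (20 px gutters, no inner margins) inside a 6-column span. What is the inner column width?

254 px

Subtract both margins: 1768 − 2·72 = 1624 px.
12 columns + 11 gutters: 12c + 11·20 = 1624.
12c = 1624 − 220 = 1404, so c = 117 px.
6-column span = 6·117 + 5·20 = 802 px.
3 columns + 2 gutters: 3d + 2·20 = 802.
3d = 802 − 40 = 762, so d = 254 px.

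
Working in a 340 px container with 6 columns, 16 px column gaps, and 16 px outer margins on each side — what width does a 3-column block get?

146 px

Subtract both margins: 340 − 2·16 = 308 px.
6 columns + 5 column gaps: 6c + 5·16 = 308.
6c = 308 − 80 = 228, so c = 38 px.
3 columns plus 2 column gaps: 114 + 32 = 146 px.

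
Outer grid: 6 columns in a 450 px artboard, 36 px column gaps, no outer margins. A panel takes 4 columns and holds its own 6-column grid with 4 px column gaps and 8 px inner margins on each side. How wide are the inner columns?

42 px

6 columns + 5 column gaps: 6c + 5·36 = 450.
6c = 450 − 180 = 270, so c = 45 px.
Span of 4: 4·45 + 3·36 = 180 + 108 = 288 px.
Inner content = 288 − 2·8 = 272 px.
272 − 5·4 = 252; ÷6 gives d = 42 px.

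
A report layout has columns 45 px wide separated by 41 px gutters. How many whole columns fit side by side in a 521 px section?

6 columns

6 columns: 6·45 + 5·41 = 475 px ≤ 521.
7 columns: 561 px > 521. So 6.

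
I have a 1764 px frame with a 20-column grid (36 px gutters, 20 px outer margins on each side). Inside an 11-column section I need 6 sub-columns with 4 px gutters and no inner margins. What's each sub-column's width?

Subtract both margins: 1764 − 2·20 = 1724 px.
20 columns + 19 gutters: 20c + 19·36 = 1724.
20c = 1724 − 684 = 1040, so c = 52 px.
Span of 11: 11·52 + 10·36 = 572 + 360 = 932 px.
932 − 5·4 = 912; ÷6 gives d = 152 px.

152 px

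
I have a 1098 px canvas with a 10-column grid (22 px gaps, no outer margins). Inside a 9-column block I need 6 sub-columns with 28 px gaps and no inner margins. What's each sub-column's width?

141 px

10c + 9·22 = 1098 → 10c = 900 → c = 90 px.
Span of 9: 9·90 + 8·22 = 810 + 176 = 986 px.
986 − 5·28 = 846; ÷6 gives d = 141 px.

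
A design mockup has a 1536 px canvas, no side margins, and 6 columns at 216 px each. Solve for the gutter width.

6 columns take 6·216 = 1296 px; remaining 240 splits into 5 gutters.
g = 240 / 5 = 48 px.

48 px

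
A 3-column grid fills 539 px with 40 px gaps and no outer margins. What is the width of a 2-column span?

346 px

Subtracting 2 gaps of 40 leaves 459 for 3 columns, so c = 153 px.
2 columns plus 1 gap: 306 + 40 = 346 px.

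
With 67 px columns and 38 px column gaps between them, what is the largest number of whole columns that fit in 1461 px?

14 columns

Each extra column adds 67 + 38 = 105 px.
(1461 + 38) / 105 = 14.28, so 14 columns fit.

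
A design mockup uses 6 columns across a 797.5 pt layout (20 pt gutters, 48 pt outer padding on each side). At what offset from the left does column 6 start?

Inside the margins: 797.5 − 96 = 701.5 pt.
Subtracting 5 gutters of 20 leaves 601.5 for 6 columns, so c = 100.25 pt.
Column 6 starts at margin + 5·(column + gutter) = 48 + 5·120.25 = 649.25 pt.

649.25 pt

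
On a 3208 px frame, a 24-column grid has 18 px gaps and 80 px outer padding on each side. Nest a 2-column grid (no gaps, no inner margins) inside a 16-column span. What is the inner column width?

Inside the margins: 3208 − 160 = 3048 px.
24c + 23·18 = 3048 → 24c = 2634 → c = 109.75 px.
16-column span = 16·109.75 + 15·18 = 2026 px.
With no gaps, each column is 2026/2 = 1013 px.

1013 px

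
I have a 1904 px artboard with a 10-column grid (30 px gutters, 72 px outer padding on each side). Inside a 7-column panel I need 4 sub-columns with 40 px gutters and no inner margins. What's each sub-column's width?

275.75 px

Subtract both margins: 1904 − 2·72 = 1760 px.
10 columns + 9 gutters: 10c + 9·30 = 1760.
10c = 1760 − 270 = 1490, so c = 149 px.
7-column span = 7·149 + 6·30 = 1223 px.
Subtracting 3 gutters of 40 leaves 1103 for 4 columns, so d = 275.75 px.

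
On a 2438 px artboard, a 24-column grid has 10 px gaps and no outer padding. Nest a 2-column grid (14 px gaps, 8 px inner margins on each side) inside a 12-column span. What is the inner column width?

592 px

2438 − 23·10 = 2208; ÷24 gives c = 92 px.
Span of 12: 12·92 + 11·10 = 1104 + 110 = 1214 px.
Inner content = 1214 − 2·8 = 1198 px.
Subtracting 1 gap of 14 leaves 1184 for 2 columns, so d = 592 px.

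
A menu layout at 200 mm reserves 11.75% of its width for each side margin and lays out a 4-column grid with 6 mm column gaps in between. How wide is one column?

Margins: 11.75% × 200 = 23.5 mm each, so content = 200 − 47 = 153 mm.
4 columns + 3 column gaps: 4c + 3·6 = 153.
4c = 153 − 18 = 135, so c = 33.75 mm.

33.75 mm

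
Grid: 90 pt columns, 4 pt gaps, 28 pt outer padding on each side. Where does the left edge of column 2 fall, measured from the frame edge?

Before column 2: the margin + 1 column + 1 gap.
Offset = 28 + 1·(90 + 4) = 28 + 94 = 122 pt.

122 pt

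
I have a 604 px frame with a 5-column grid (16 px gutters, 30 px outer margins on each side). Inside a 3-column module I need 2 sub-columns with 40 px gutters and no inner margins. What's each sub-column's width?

140 px

Inside the margins: 604 − 60 = 544 px.
5 columns + 4 gutters: 5c + 4·16 = 544.
5c = 544 − 64 = 480, so c = 96 px.
Span of 3: 3·96 + 2·16 = 288 + 32 = 320 px.
Subtracting 1 gutter of 40 leaves 280 for 2 columns, so d = 140 px.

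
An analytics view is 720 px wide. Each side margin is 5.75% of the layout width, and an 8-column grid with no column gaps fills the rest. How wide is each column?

720 × (1 − 2·5.75%) = 720 × 88.5% = 637.2 px for the columns.
637.2 / 8 = 79.65 px per column.

79.65 px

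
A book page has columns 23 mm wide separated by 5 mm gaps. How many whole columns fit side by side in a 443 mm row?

Each extra column adds 23 + 5 = 28 mm.
(443 + 5) / 28 = 16.00, so 16 columns fit.

16 columns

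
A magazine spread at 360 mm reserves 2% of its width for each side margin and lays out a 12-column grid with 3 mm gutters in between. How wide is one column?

Each margin = 2% of 360 = 7.2 mm; content = 360 − 2·7.2 = 345.6 mm.
12c + 11·3 = 345.6 → 12c = 312.6 → c = 26.05 mm.

26.05 mm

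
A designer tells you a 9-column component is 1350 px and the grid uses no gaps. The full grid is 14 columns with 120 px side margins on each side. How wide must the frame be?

2340 px

With no gaps, each column is 1350/9 = 150 px.
Summing: 240 + 2100 = 2340 px.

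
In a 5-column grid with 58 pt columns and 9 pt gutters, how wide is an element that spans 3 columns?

192 pt

3-column span = 3·58 + 2·9 = 192 pt.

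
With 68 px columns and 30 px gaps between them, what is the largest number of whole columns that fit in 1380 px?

14 columns

k columns need k·68 + (k−1)·30 = k·98 − 30.
k·98 − 30 ≤ 1380 → k ≤ 1410 / 98 ≈ 14.39, so k = 14.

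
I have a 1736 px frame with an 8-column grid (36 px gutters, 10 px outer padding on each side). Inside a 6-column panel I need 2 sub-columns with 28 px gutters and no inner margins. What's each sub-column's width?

Inside the margins: 1736 − 20 = 1716 px.
1716 − 7·36 = 1464; ÷8 gives c = 183 px.
6 columns plus 5 gutters: 1098 + 180 = 1278 px.
Subtracting 1 gutter of 28 leaves 1250 for 2 columns, so d = 625 px.

625 px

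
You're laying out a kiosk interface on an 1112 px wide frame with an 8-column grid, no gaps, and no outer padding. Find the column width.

139 px

8c = 1112 → c = 139 px.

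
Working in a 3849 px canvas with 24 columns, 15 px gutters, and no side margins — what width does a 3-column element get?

468 px

24c + 23·15 = 3849 → 24c = 3504 → c = 146 px.
3 columns plus 2 gutters: 438 + 30 = 468 px.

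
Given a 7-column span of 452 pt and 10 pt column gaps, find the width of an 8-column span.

518 pt

7 columns + 6 column gaps: 7c + 6·10 = 452.
7c = 452 − 60 = 392, so c = 56 pt.
8 columns plus 7 column gaps: 448 + 70 = 518 pt.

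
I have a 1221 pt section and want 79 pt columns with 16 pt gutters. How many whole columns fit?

13 columns

13 columns: 13·79 + 12·16 = 1219 pt ≤ 1221.
14 columns: 1314 pt > 1221. So 13.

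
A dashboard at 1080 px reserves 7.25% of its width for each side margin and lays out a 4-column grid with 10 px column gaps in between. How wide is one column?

1080 × (1 − 2·7.25%) = 1080 × 85.5% = 923.4 px for the columns.
4 columns + 3 column gaps: 4c + 3·10 = 923.4.
4c = 923.4 − 30 = 893.4, so c = 223.35 px.

223.35 px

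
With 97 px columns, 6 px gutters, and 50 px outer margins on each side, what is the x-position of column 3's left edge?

256 px

Each column+gutter stride is 103 px; 2 of them past the 50 px margin is 50 + 206 = 256 px.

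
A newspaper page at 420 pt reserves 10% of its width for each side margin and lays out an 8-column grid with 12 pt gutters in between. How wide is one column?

31.5 pt

420 × (1 − 2·10%) = 420 × 80% = 336 pt for the columns.
8c + 7·12 = 336 → 8c = 252 → c = 31.5 pt.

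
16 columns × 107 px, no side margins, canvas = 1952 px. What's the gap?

16 px

16·107 + 15g = 1952 → 15g = 240 → g = 16 px.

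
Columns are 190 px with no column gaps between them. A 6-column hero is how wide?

1140 px

With no column gaps, 6 columns span 6·190 = 1140 px.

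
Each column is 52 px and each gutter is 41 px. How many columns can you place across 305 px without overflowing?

3 columns

k columns need k·52 + (k−1)·41 = k·93 − 41.
k·93 − 41 ≤ 305 → k ≤ 346 / 93 ≈ 3.72, so k = 3.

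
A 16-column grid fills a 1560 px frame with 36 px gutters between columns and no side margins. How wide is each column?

63.75 px

Subtracting 15 gutters of 36 leaves 1020 for 16 columns, so c = 63.75 px.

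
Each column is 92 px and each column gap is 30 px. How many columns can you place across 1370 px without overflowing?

11 columns

k columns need k·92 + (k−1)·30 = k·122 − 30.
k·122 − 30 ≤ 1370 → k ≤ 1400 / 122 ≈ 11.48, so k = 11.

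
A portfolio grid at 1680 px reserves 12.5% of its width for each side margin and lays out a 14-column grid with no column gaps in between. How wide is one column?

1680 × (1 − 2·12.5%) = 1680 × 75% = 1260 px for the columns.
1260 / 14 = 90 px per column.

90 px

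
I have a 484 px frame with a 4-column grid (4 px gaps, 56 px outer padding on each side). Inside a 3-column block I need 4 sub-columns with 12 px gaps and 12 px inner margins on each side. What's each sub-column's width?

54.5 px

Outer content = 484 − 2·56 = 372 px.
4 columns + 3 gaps: 4c + 3·4 = 372.
4c = 372 − 12 = 360, so c = 90 px.
Span of 3: 3·90 + 2·4 = 270 + 8 = 278 px.
Inner content = 278 − 2·12 = 254 px.
254 − 3·12 = 218; ÷4 gives d = 54.5 px.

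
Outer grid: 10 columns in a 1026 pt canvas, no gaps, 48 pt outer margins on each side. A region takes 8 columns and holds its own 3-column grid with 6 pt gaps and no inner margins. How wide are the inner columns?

Inside the margins: 1026 − 96 = 930 pt.
With no gaps, each column is 930/10 = 93 pt.
With no gaps, 8 columns span 8·93 = 744 pt.
3 columns + 2 gaps: 3d + 2·6 = 744.
3d = 744 − 12 = 732, so d = 244 pt.

244 pt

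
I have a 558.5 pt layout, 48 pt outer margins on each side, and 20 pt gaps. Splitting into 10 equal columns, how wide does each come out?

28.25 pt

Subtract both margins: 558.5 − 2·48 = 462.5 pt.
Subtracting 9 gaps of 20 leaves 282.5 for 10 columns, so c = 28.25 pt.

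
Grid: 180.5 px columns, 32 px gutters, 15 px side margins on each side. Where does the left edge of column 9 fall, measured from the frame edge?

Before column 9: the margin + 8 columns + 8 gutters.
Offset = 15 + 8·(180.5 + 32) = 15 + 1700 = 1715 px.

1715 px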